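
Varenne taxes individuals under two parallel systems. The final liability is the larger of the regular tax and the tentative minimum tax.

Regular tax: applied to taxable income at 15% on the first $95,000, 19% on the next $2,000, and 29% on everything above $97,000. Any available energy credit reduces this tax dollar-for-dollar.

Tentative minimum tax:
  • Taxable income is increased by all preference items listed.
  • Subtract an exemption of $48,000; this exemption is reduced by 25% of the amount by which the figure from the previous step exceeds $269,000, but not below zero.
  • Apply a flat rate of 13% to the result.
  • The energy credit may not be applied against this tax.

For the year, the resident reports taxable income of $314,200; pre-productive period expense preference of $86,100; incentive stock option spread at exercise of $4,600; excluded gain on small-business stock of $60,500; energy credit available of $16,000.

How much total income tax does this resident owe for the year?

Tentative minimum tax:
  Adjusted income: $314,200 + $86,100 + $4,600 + $60,500 = $465,400
  Exemption: 25% × ($465,400 − $269,000) = $49,100 ≥ $48,000, so the exemption is fully phased out
  Base: $465,400 − $0 = $465,400
  $465,400 × 13% = $60,502

Regular tax:
  $95,000 × 15% = $14,250
  $2,000 × 19% = $380
  $217,200 × 29% = $62,988
  → $77,618
  Less energy credit $16,000 → $61,618

$61,618 > $60,502, so the regular tax governs.

$61,618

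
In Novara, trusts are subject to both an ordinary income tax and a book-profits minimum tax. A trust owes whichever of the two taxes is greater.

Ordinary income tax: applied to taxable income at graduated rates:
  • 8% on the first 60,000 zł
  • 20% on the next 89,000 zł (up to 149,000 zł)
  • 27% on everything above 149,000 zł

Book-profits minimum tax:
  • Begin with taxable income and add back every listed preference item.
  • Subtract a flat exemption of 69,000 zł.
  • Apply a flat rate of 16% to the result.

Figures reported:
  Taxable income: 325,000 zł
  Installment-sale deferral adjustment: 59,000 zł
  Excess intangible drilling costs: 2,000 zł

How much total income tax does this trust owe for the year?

Ordinary income tax:
  60,000 zł × 8% = 4,800 zł
  89,000 zł × 20% = 17,800 zł
  176,000 zł × 27% = 47,520 zł
  → 70,120 zł

Book-profits minimum tax:
  Adjusted income: 325,000 zł + 59,000 zł + 2,000 zł = 386,000 zł
  Less exemption 69,000 zł → base 317,000 zł
  317,000 zł × 16% = 50,720 zł

70,120 zł > 50,720 zł, so the ordinary income tax governs.

70,120 zł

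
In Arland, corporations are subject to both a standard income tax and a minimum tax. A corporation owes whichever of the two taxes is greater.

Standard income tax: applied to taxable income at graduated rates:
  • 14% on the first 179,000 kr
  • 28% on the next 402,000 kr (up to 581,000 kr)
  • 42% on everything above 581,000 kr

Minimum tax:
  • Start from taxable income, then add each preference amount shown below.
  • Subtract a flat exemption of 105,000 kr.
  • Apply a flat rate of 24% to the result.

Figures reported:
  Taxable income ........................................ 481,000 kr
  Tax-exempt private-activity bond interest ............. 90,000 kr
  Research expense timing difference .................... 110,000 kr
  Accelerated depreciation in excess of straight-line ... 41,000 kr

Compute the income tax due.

148,080 kr

Standard income tax:
  179,000 kr × 14% = 25,060 kr
  302,000 kr × 28% = 84,560 kr
  → 109,620 kr

Minimum tax:
  Adjusted income: 481,000 kr + 90,000 kr + 110,000 kr + 41,000 kr = 722,000 kr
  Less exemption 105,000 kr → base 617,000 kr
  617,000 kr × 24% = 148,080 kr

148,080 kr > 109,620 kr, so the minimum tax is the binding amount.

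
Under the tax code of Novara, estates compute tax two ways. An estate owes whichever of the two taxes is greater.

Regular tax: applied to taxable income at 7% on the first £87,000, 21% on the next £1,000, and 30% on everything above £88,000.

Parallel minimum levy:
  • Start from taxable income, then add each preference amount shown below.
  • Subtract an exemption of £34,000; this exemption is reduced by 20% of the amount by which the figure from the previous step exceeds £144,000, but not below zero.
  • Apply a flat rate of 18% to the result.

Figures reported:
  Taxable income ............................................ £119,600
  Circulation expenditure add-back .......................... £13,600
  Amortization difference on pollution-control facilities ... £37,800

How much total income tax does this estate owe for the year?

Regular tax:
  £87,000 × 7% = £6,090
  £1,000 × 21% = £210
  £31,600 × 30% = £9,480
  → £15,780

Parallel minimum levy:
  Adjusted income: £119,600 + £13,600 + £37,800 = £171,000
  Exemption: £34,000 − 20% × (£171,000 − £144,000) = £34,000 − £5,400 = £28,600
  Base: £171,000 − £28,600 = £142,400
  £142,400 × 18% = £25,632

£25,632 > £15,780, so the parallel minimum levy is the binding amount.

£25,632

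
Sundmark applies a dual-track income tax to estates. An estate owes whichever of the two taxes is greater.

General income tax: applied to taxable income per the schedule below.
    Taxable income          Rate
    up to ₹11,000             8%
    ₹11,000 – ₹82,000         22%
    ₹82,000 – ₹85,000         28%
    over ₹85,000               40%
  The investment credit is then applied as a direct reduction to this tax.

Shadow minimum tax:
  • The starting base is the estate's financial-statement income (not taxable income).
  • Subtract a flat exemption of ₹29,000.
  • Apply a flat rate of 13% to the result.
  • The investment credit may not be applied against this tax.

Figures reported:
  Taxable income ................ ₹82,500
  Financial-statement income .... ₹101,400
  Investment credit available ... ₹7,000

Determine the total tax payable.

₹9,640

Shadow minimum tax:
  Base (financial-statement income): ₹101,400
  Less exemption ₹29,000 → base ₹72,400
  ₹72,400 × 13% = ₹9,412

General income tax:
  ₹11,000 × 8% = ₹880
  ₹71,000 × 22% = ₹15,620
  ₹500 × 28% = ₹140
  → ₹16,640
  Less investment credit ₹7,000 → ₹9,640

₹9,640 > ₹9,412, so the general income tax governs.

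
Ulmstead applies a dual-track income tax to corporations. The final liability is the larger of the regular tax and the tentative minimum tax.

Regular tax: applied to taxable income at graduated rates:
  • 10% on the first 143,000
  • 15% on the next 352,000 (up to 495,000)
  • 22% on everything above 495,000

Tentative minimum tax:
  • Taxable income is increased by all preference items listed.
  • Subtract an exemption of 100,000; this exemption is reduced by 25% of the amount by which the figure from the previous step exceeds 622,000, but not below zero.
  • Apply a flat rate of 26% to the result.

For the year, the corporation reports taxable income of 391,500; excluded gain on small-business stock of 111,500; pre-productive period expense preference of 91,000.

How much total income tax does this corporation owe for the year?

128,440

Tentative minimum tax:
  Adjusted income: 391,500 + 111,500 + 91,000 = 594,000
  Exemption: 594,000 ≤ 622,000, so full 100,000 applies
  Base: 594,000 − 100,000 = 494,000
  494,000 × 26% = 128,440

Regular tax:
  143,000 × 10% = 14,300
  248,500 × 15% = 37,275
  → 51,575

128,440 > 51,575, so the tentative minimum tax is the binding amount.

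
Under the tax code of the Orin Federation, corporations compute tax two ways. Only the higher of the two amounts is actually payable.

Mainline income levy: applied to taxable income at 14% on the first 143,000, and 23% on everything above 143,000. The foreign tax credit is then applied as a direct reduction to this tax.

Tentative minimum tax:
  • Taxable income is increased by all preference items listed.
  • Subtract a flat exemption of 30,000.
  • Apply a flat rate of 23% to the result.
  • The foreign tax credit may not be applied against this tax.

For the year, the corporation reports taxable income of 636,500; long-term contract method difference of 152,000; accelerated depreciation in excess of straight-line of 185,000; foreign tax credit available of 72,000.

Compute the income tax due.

Tentative minimum tax:
  Adjusted income: 636,500 + 152,000 + 185,000 = 973,500
  Less exemption 30,000 → base 943,500
  943,500 × 23% = 217,005

Mainline income levy:
  143,000 × 14% = 20,020
  493,500 × 23% = 113,505
  → 133,525
  Less foreign tax credit 72,000 → 61,525

217,005 > 61,525, so the tentative minimum tax is the binding amount.

217,005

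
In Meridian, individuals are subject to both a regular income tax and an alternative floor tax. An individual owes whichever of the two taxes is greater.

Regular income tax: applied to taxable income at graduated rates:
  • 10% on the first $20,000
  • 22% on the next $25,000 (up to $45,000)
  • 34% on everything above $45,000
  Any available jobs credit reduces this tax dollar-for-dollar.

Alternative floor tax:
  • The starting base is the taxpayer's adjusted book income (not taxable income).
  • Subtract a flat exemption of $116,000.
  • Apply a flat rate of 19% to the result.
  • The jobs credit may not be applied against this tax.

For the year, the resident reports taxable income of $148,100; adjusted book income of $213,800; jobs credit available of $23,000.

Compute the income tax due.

$19,554

Alternative floor tax:
  Base (adjusted book income): $213,800
  Less exemption $116,000 → base $97,800
  $97,800 × 19% = $18,582

Regular income tax:
  $20,000 × 10% = $2,000
  $25,000 × 22% = $5,500
  $103,100 × 34% = $35,054
  → $42,554
  Less jobs credit $23,000 → $19,554

$19,554 > $18,582, so the regular income tax governs.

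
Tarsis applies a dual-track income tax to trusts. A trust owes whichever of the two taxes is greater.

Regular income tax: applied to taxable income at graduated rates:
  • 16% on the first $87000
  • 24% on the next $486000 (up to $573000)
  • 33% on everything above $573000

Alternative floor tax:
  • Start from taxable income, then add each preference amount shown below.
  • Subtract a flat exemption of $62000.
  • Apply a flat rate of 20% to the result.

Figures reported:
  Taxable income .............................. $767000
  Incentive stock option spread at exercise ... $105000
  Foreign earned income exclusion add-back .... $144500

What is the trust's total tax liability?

Regular income tax:
  $87000 × 16% = $13920
  $486000 × 24% = $116640
  $194000 × 33% = $64020
  → $194580

Alternative floor tax:
  Adjusted income: $767000 + $105000 + $144500 = $1016500
  Less exemption $62000 → base $954500
  $954500 × 20% = $190900

$194580 > $190900, so the regular income tax governs.

$194580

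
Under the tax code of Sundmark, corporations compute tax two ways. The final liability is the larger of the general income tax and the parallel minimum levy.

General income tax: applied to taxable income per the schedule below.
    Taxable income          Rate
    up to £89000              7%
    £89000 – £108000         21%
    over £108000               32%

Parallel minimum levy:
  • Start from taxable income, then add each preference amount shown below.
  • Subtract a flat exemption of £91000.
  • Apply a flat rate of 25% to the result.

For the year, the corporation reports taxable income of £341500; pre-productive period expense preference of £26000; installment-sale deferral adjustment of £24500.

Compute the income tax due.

£84940

Parallel minimum levy:
  Adjusted income: £341500 + £26000 + £24500 = £392000
  Less exemption £91000 → base £301000
  £301000 × 25% = £75250

General income tax:
  £89000 × 7% = £6230
  £19000 × 21% = £3990
  £233500 × 32% = £74720
  → £84940

£84940 > £75250, so the general income tax governs.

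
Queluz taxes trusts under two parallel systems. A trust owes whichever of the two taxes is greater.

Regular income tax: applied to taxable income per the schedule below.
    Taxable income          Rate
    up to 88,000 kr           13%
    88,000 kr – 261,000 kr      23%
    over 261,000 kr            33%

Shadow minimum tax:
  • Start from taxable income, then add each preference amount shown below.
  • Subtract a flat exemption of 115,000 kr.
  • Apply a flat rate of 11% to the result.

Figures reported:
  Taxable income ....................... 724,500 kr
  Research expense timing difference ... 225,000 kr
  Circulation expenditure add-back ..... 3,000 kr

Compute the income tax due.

204,185 kr

Shadow minimum tax:
  Adjusted income: 724,500 kr + 225,000 kr + 3,000 kr = 952,500 kr
  Less exemption 115,000 kr → base 837,500 kr
  837,500 kr × 11% = 92,125 kr

Regular income tax:
  88,000 kr × 13% = 11,440 kr
  173,000 kr × 23% = 39,790 kr
  463,500 kr × 33% = 152,955 kr
  → 204,185 kr

204,185 kr > 92,125 kr, so the regular income tax governs.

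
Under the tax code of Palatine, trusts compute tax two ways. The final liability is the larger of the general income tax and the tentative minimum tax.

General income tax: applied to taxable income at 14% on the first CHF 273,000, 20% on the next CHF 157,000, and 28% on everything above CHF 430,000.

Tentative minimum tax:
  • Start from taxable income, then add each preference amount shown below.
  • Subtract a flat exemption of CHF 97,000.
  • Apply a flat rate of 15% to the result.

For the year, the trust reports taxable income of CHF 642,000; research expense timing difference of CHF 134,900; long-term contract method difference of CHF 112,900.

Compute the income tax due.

CHF 128,980

General income tax:
  CHF 273,000 × 14% = CHF 38,220
  CHF 157,000 × 20% = CHF 31,400
  CHF 212,000 × 28% = CHF 59,360
  → CHF 128,980

Tentative minimum tax:
  Adjusted income: CHF 642,000 + CHF 134,900 + CHF 112,900 = CHF 889,800
  Less exemption CHF 97,000 → base CHF 792,800
  CHF 792,800 × 15% = CHF 118,920

CHF 128,980 > CHF 118,920, so the general income tax governs.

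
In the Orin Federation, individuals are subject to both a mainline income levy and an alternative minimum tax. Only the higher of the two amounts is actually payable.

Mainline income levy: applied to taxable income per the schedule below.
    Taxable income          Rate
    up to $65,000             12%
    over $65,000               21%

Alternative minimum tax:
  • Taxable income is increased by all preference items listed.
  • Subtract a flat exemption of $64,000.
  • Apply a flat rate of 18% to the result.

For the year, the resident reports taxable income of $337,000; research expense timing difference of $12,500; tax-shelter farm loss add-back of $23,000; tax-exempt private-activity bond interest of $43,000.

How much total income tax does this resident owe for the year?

Mainline income levy:
  $65,000 × 12% = $7,800
  $272,000 × 21% = $57,120
  → $64,920

Alternative minimum tax:
  Adjusted income: $337,000 + $12,500 + $23,000 + $43,000 = $415,500
  Less exemption $64,000 → base $351,500
  $351,500 × 18% = $63,270

$64,920 > $63,270, so the mainline income levy governs.

$64,920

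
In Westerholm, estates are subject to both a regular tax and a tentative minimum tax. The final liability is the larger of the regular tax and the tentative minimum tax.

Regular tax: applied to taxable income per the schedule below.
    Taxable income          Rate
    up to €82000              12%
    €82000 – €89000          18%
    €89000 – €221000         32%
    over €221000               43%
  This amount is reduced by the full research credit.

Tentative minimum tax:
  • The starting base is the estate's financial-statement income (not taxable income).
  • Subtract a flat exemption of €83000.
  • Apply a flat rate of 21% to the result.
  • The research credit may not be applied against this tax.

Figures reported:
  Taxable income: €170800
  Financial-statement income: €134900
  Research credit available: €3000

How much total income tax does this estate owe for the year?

€34276

Regular tax:
  €82000 × 12% = €9840
  €7000 × 18% = €1260
  €81800 × 32% = €26176
  → €37276
  Less research credit €3000 → €34276

Tentative minimum tax:
  Base (financial-statement income): €134900
  Less exemption €83000 → base €51900
  €51900 × 21% = €10899

€34276 > €10899, so the regular tax governs.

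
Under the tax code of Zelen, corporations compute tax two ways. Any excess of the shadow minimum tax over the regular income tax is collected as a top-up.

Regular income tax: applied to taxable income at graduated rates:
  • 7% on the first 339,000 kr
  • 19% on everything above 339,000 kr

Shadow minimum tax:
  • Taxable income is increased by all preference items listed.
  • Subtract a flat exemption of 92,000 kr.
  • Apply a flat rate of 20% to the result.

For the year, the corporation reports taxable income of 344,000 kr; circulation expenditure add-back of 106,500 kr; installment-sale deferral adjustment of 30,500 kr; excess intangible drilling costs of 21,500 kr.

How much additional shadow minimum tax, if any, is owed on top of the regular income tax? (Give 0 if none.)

Shadow minimum tax:
  Adjusted income: 344,000 kr + 106,500 kr + 30,500 kr + 21,500 kr = 502,500 kr
  Less exemption 92,000 kr → base 410,500 kr
  410,500 kr × 20% = 82,100 kr

Regular income tax:
  339,000 kr × 7% = 23,730 kr
  5,000 kr × 19% = 950 kr
  → 24,680 kr

Excess of shadow minimum tax over regular income tax: 82,100 kr − 24,680 kr = 57,420 kr.

57,420 kr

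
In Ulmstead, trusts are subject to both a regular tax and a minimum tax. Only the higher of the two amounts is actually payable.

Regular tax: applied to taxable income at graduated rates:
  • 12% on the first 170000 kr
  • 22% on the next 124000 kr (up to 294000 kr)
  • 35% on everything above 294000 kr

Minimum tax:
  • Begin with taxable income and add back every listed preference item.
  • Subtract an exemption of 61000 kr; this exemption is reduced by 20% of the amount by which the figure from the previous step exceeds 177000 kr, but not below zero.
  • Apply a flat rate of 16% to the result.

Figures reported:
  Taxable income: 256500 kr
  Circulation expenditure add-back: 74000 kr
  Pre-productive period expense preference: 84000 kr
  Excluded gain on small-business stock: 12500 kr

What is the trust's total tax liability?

Regular tax:
  170000 kr × 12% = 20400 kr
  86500 kr × 22% = 19030 kr
  → 39430 kr

Minimum tax:
  Adjusted income: 256500 kr + 74000 kr + 84000 kr + 12500 kr = 427000 kr
  Exemption: 61000 kr − 20% × (427000 kr − 177000 kr) = 61000 kr − 50000 kr = 11000 kr
  Base: 427000 kr − 11000 kr = 416000 kr
  416000 kr × 16% = 66560 kr

66560 kr > 39430 kr, so the minimum tax is the binding amount.

66560 kr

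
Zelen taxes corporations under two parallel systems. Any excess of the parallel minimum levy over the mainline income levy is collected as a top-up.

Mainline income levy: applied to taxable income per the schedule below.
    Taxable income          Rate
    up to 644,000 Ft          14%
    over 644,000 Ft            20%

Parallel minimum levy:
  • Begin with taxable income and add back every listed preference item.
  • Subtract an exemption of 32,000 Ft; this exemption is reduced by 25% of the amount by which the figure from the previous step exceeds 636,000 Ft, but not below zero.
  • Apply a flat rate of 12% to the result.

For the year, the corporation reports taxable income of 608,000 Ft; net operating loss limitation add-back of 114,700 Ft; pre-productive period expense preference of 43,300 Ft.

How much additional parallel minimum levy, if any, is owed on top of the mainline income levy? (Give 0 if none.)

Mainline income levy:
  608,000 Ft × 14% = 85,120 Ft

Parallel minimum levy:
  Adjusted income: 608,000 Ft + 114,700 Ft + 43,300 Ft = 766,000 Ft
  Exemption: 25% × (766,000 Ft − 636,000 Ft) = 32,500 Ft ≥ 32,000 Ft, so the exemption is fully phased out
  Base: 766,000 Ft − 0 Ft = 766,000 Ft
  766,000 Ft × 12% = 91,920 Ft

Excess of parallel minimum levy over mainline income levy: 91,920 Ft − 85,120 Ft = 6,800 Ft.

6,800 Ft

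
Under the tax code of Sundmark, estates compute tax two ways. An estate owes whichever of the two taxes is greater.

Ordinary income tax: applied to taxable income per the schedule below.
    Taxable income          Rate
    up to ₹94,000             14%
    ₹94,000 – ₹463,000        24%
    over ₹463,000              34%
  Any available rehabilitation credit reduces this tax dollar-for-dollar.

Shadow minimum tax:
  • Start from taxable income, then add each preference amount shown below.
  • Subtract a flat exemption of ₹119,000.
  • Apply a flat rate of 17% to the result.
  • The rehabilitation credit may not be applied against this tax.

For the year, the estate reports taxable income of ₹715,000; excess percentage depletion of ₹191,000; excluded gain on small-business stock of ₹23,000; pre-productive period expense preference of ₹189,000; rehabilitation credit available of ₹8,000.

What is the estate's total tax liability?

Ordinary income tax:
  ₹94,000 × 14% = ₹13,160
  ₹369,000 × 24% = ₹88,560
  ₹252,000 × 34% = ₹85,680
  → ₹187,400
  Less rehabilitation credit ₹8,000 → ₹179,400

Shadow minimum tax:
  Adjusted income: ₹715,000 + ₹191,000 + ₹23,000 + ₹189,000 = ₹1,118,000
  Less exemption ₹119,000 → base ₹999,000
  ₹999,000 × 17% = ₹169,830

₹179,400 > ₹169,830, so the ordinary income tax governs.

₹179,400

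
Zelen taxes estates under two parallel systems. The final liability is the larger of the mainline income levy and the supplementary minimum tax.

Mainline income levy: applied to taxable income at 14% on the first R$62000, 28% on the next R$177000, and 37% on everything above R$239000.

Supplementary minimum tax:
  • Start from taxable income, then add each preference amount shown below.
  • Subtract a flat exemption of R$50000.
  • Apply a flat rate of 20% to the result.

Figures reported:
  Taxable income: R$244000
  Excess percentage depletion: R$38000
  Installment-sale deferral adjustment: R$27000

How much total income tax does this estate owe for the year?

Mainline income levy:
  R$62000 × 14% = R$8680
  R$177000 × 28% = R$49560
  R$5000 × 37% = R$1850
  → R$60090

Supplementary minimum tax:
  Adjusted income: R$244000 + R$38000 + R$27000 = R$309000
  Less exemption R$50000 → base R$259000
  R$259000 × 20% = R$51800

R$60090 > R$51800, so the mainline income levy governs.

R$60090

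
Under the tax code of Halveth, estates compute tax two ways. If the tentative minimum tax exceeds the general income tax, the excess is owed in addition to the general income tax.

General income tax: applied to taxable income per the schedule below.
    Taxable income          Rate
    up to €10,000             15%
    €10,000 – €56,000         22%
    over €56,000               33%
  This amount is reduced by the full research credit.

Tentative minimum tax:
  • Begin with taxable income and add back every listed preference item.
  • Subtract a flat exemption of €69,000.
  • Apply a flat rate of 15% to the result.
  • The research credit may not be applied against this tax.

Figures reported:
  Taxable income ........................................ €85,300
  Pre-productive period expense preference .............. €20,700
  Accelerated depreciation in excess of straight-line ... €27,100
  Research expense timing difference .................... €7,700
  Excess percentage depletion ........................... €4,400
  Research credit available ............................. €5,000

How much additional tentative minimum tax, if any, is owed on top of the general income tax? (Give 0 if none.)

€0

Tentative minimum tax:
  Adjusted income: €85,300 + €20,700 + €27,100 + €7,700 + €4,400 = €145,200
  Less exemption €69,000 → base €76,200
  €76,200 × 15% = €11,430

General income tax:
  €10,000 × 15% = €1,500
  €46,000 × 22% = €10,120
  €29,300 × 33% = €9,669
  → €21,289
  Less research credit €5,000 → €16,289

€11,430 ≤ €16,289, so no add-on is due.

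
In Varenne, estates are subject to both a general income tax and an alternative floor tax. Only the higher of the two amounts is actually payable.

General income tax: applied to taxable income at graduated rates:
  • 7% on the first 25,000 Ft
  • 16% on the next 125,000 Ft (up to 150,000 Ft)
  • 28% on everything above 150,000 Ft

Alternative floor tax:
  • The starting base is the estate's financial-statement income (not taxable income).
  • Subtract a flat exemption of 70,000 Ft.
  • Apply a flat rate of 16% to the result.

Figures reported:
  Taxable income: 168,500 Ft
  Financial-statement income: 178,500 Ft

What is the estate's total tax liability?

General income tax:
  25,000 Ft × 7% = 1,750 Ft
  125,000 Ft × 16% = 20,000 Ft
  18,500 Ft × 28% = 5,180 Ft
  → 26,930 Ft

Alternative floor tax:
  Base (financial-statement income): 178,500 Ft
  Less exemption 70,000 Ft → base 108,500 Ft
  108,500 Ft × 16% = 17,360 Ft

26,930 Ft > 17,360 Ft, so the general income tax governs.

26,930 Ft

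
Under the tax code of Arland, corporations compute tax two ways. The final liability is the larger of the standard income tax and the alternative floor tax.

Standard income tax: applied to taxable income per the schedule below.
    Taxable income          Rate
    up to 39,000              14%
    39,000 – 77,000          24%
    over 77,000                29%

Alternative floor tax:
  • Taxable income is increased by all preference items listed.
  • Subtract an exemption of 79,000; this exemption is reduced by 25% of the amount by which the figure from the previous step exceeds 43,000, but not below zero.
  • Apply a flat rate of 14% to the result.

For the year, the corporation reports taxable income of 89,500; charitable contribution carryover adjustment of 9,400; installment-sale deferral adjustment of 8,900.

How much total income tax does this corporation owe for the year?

Alternative floor tax:
  Adjusted income: 89,500 + 9,400 + 8,900 = 107,800
  Exemption: 79,000 − 25% × (107,800 − 43,000) = 79,000 − 16,200 = 62,800
  Base: 107,800 − 62,800 = 45,000
  45,000 × 14% = 6,300

Standard income tax:
  39,000 × 14% = 5,460
  38,000 × 24% = 9,120
  12,500 × 29% = 3,625
  → 18,205

18,205 > 6,300, so the standard income tax governs.

18,205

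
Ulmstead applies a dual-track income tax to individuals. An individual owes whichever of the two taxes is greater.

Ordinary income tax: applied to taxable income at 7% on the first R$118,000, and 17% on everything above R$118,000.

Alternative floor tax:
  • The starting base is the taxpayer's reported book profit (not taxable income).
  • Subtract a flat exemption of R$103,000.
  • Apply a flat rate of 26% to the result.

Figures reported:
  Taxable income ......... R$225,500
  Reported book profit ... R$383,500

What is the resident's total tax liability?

Ordinary income tax:
  R$118,000 × 7% = R$8,260
  R$107,500 × 17% = R$18,275
  → R$26,535

Alternative floor tax:
  Base (reported book profit): R$383,500
  Less exemption R$103,000 → base R$280,500
  R$280,500 × 26% = R$72,930

R$72,930 > R$26,535, so the alternative floor tax is the binding amount.

R$72,930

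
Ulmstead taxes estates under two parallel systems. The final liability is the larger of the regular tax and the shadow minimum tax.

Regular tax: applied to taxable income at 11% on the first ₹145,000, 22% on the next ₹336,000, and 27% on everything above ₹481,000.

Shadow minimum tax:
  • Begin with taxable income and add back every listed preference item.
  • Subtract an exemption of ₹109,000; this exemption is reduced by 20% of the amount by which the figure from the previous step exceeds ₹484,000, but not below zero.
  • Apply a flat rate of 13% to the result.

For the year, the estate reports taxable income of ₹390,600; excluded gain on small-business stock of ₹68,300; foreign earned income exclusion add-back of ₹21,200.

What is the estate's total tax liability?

Regular tax:
  ₹145,000 × 11% = ₹15,950
  ₹245,600 × 22% = ₹54,032
  → ₹69,982

Shadow minimum tax:
  Adjusted income: ₹390,600 + ₹68,300 + ₹21,200 = ₹480,100
  Exemption: ₹480,100 ≤ ₹484,000, so full ₹109,000 applies
  Base: ₹480,100 − ₹109,000 = ₹371,100
  ₹371,100 × 13% = ₹48,243

₹69,982 > ₹48,243, so the regular tax governs.

₹69,982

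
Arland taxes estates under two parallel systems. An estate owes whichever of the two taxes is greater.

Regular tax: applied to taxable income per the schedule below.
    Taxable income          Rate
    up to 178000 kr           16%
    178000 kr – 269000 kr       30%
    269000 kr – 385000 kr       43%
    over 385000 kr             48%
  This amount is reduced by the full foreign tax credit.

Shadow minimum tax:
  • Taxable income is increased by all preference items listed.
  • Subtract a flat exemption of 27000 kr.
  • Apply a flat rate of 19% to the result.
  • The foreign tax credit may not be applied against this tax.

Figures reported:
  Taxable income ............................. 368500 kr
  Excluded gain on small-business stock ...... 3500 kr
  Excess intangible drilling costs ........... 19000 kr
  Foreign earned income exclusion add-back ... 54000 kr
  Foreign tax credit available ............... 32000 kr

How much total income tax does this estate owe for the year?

Shadow minimum tax:
  Adjusted income: 368500 kr + 3500 kr + 19000 kr + 54000 kr = 445000 kr
  Less exemption 27000 kr → base 418000 kr
  418000 kr × 19% = 79420 kr

Regular tax:
  178000 kr × 16% = 28480 kr
  91000 kr × 30% = 27300 kr
  99500 kr × 43% = 42785 kr
  → 98565 kr
  Less foreign tax credit 32000 kr → 66565 kr

79420 kr > 66565 kr, so the shadow minimum tax is the binding amount.

79420 kr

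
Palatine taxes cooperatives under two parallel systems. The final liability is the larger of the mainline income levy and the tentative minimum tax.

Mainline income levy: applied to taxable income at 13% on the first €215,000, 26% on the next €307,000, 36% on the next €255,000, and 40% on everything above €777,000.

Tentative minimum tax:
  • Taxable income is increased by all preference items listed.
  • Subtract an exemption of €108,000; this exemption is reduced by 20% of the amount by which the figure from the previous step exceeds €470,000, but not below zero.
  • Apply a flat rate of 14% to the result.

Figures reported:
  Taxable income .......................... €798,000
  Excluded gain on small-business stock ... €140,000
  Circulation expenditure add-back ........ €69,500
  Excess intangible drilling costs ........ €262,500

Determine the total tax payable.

Mainline income levy:
  €215,000 × 13% = €27,950
  €307,000 × 26% = €79,820
  €255,000 × 36% = €91,800
  €21,000 × 40% = €8,400
  → €207,970

Tentative minimum tax:
  Adjusted income: €798,000 + €140,000 + €69,500 + €262,500 = €1,270,000
  Exemption: 20% × (€1,270,000 − €470,000) = €160,000 ≥ €108,000, so the exemption is fully phased out
  Base: €1,270,000 − €0 = €1,270,000
  €1,270,000 × 14% = €177,800

€207,970 > €177,800, so the mainline income levy governs.

€207,970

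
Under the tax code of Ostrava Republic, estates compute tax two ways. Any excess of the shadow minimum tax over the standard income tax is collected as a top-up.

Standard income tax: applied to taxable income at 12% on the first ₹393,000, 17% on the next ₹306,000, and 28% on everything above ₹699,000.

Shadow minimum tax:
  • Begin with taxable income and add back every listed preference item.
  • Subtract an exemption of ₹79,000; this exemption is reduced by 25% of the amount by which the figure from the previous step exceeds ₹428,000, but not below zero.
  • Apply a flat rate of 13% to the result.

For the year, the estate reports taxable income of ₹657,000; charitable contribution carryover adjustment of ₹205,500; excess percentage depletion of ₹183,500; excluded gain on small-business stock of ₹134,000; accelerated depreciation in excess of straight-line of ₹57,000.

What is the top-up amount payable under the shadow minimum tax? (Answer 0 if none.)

Shadow minimum tax:
  Adjusted income: ₹657,000 + ₹205,500 + ₹183,500 + ₹134,000 + ₹57,000 = ₹1,237,000
  Exemption: 25% × (₹1,237,000 − ₹428,000) = ₹202,250 ≥ ₹79,000, so the exemption is fully phased out
  Base: ₹1,237,000 − ₹0 = ₹1,237,000
  ₹1,237,000 × 13% = ₹160,810

Standard income tax:
  ₹393,000 × 12% = ₹47,160
  ₹264,000 × 17% = ₹44,880
  → ₹92,040

Excess of shadow minimum tax over standard income tax: ₹160,810 − ₹92,040 = ₹68,770.

₹68,770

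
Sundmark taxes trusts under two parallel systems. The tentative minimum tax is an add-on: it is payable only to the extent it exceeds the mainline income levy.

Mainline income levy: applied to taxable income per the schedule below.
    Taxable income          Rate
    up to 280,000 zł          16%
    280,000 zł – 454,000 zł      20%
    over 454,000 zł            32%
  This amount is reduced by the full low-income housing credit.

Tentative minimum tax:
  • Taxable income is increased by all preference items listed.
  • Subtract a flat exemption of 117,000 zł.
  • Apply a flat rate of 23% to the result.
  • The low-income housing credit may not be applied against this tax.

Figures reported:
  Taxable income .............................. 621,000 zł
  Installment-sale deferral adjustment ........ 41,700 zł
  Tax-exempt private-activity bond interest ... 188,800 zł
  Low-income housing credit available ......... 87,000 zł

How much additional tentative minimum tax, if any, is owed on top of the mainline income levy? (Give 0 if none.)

122,895 zł

Mainline income levy:
  280,000 zł × 16% = 44,800 zł
  174,000 zł × 20% = 34,800 zł
  167,000 zł × 32% = 53,440 zł
  → 133,040 zł
  Less low-income housing credit 87,000 zł → 46,040 zł

Tentative minimum tax:
  Adjusted income: 621,000 zł + 41,700 zł + 188,800 zł = 851,500 zł
  Less exemption 117,000 zł → base 734,500 zł
  734,500 zł × 23% = 168,935 zł

Excess of tentative minimum tax over mainline income levy: 168,935 zł − 46,040 zł = 122,895 zł.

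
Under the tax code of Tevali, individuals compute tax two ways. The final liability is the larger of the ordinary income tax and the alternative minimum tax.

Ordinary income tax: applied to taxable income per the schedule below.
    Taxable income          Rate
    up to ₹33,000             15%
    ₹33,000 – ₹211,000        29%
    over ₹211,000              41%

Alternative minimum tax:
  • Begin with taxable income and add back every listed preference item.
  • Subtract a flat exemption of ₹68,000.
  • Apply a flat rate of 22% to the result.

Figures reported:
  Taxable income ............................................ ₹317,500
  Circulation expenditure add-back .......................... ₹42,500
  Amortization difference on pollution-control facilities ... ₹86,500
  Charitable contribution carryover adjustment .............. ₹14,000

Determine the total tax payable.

₹100,235

Ordinary income tax:
  ₹33,000 × 15% = ₹4,950
  ₹178,000 × 29% = ₹51,620
  ₹106,500 × 41% = ₹43,665
  → ₹100,235

Alternative minimum tax:
  Adjusted income: ₹317,500 + ₹42,500 + ₹86,500 + ₹14,000 = ₹460,500
  Less exemption ₹68,000 → base ₹392,500
  ₹392,500 × 22% = ₹86,350

₹100,235 > ₹86,350, so the ordinary income tax governs.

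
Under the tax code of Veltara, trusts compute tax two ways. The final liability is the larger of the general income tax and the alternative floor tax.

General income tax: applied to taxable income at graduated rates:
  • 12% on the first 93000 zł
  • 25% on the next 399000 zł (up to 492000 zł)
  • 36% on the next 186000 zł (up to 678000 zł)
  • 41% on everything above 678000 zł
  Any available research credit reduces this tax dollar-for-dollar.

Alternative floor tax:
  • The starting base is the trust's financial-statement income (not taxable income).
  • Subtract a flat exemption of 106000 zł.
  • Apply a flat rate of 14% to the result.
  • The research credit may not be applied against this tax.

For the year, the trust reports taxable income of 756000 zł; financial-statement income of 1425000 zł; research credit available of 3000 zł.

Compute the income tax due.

General income tax:
  93000 zł × 12% = 11160 zł
  399000 zł × 25% = 99750 zł
  186000 zł × 36% = 66960 zł
  78000 zł × 41% = 31980 zł
  → 209850 zł
  Less research credit 3000 zł → 206850 zł

Alternative floor tax:
  Base (financial-statement income): 1425000 zł
  Less exemption 106000 zł → base 1319000 zł
  1319000 zł × 14% = 184660 zł

206850 zł > 184660 zł, so the general income tax governs.

206850 zł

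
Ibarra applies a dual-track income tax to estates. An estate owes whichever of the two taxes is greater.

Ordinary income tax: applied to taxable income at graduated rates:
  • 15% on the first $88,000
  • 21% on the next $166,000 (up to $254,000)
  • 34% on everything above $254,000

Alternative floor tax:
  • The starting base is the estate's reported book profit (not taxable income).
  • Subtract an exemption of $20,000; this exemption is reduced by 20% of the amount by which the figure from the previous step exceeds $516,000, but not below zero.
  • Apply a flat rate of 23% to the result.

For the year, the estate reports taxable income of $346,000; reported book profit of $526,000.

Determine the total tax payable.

$116,840

Alternative floor tax:
  Base (reported book profit): $526,000
  Exemption: $20,000 − 20% × ($526,000 − $516,000) = $20,000 − $2,000 = $18,000
  Base: $526,000 − $18,000 = $508,000
  $508,000 × 23% = $116,840

Ordinary income tax:
  $88,000 × 15% = $13,200
  $166,000 × 21% = $34,860
  $92,000 × 34% = $31,280
  → $79,340

$116,840 > $79,340, so the alternative floor tax is the binding amount.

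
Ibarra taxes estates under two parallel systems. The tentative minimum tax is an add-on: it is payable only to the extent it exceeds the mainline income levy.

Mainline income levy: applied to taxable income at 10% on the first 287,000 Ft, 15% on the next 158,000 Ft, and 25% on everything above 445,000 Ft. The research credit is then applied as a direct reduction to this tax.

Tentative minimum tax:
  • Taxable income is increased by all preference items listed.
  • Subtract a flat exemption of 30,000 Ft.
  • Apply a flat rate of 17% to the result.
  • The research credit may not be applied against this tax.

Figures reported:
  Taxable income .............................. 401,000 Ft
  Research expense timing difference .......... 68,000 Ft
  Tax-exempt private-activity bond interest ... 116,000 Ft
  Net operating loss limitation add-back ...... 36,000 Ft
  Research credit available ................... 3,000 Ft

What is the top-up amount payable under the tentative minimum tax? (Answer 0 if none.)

Tentative minimum tax:
  Adjusted income: 401,000 Ft + 68,000 Ft + 116,000 Ft + 36,000 Ft = 621,000 Ft
  Less exemption 30,000 Ft → base 591,000 Ft
  591,000 Ft × 17% = 100,470 Ft

Mainline income levy:
  287,000 Ft × 10% = 28,700 Ft
  114,000 Ft × 15% = 17,100 Ft
  → 45,800 Ft
  Less research credit 3,000 Ft → 42,800 Ft

Excess of tentative minimum tax over mainline income levy: 100,470 Ft − 42,800 Ft = 57,670 Ft.

57,670 Ft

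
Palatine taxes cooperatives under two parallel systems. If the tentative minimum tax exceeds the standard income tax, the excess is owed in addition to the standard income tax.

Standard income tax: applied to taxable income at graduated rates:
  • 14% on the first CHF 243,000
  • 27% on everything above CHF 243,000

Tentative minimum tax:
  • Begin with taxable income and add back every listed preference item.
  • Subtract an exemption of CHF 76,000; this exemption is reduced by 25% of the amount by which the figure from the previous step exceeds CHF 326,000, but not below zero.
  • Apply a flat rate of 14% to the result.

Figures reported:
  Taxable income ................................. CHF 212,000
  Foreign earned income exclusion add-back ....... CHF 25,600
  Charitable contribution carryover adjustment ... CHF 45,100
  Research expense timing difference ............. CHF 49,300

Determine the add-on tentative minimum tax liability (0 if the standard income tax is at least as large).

Tentative minimum tax:
  Adjusted income: CHF 212,000 + CHF 25,600 + CHF 45,100 + CHF 49,300 = CHF 332,000
  Exemption: CHF 76,000 − 25% × (CHF 332,000 − CHF 326,000) = CHF 76,000 − CHF 1,500 = CHF 74,500
  Base: CHF 332,000 − CHF 74,500 = CHF 257,500
  CHF 257,500 × 14% = CHF 36,050

Standard income tax:
  CHF 212,000 × 14% = CHF 29,680

Excess of tentative minimum tax over standard income tax: CHF 36,050 − CHF 29,680 = CHF 6,370.

CHF 6,370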